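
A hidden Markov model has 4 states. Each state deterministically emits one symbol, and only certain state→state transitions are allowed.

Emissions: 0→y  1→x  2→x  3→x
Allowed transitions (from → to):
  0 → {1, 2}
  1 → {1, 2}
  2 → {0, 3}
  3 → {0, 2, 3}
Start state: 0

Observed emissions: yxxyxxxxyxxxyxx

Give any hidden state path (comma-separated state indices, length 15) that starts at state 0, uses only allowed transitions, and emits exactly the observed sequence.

0,1,2,0,1,1,1,2,0,1,1,2,0,1,2

  [0] y  {0}  => 0  start
  [1] x  {1,2,3}  => 1  0->1 ok
  [2] x  {1,2,3}  => 2  1->2 ok
  [3] y  {0}  => 0  2->0 ok
  [4] x  {1,2,3}  => 1  0->1 ok
  [5] x  {1,2,3}  => 1  1->1 ok
  [6] x  {1,2,3}  => 1  1->1 ok
  [7] x  {1,2,3}  => 2  1->2 ok
  [8] y  {0}  => 0  2->0 ok
  [9] x  {1,2,3}  => 1  0->1 ok
  [10] x  {1,2,3}  => 1  1->1 ok
  [11] x  {1,2,3}  => 2  1->2 ok
  [12] y  {0}  => 0  2->0 ok
  [13] x  {1,2,3}  => 1  0->1 ok
  [14] x  {1,2,3}  => 2  1->2 ok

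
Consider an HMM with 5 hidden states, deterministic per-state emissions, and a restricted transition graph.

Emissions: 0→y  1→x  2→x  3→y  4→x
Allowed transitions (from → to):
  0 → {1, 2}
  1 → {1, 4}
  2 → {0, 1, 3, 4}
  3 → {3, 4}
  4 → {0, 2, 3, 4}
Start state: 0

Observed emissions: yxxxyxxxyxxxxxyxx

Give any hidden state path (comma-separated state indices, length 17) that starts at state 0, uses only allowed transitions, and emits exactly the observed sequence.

  [0] y  {0,3}  => 0  start
  [1] x  {1,2,4}  => 1  0->1 ok
  [2] x  {1,2,4}  => 4  1->4 ok
  [3] x  {1,2,4}  => 4  4->4 ok
  [4] y  {0,3}  => 0  4->0 ok
  [5] x  {1,2,4}  => 1  0->1 ok
  [6] x  {1,2,4}  => 4  1->4 ok
  [7] x  {1,2,4}  => 4  4->4 ok
  [8] y  {0,3}  => 3  4->3 ok
  [9] x  {1,2,4}  => 4  3->4 ok
  [10] x  {1,2,4}  => 2  4->2 ok
  [11] x  {1,2,4}  => 1  2->1 ok
  [12] x  {1,2,4}  => 4  1->4 ok
  [13] x  {1,2,4}  => 4  4->4 ok
  [14] y  {0,3}  => 0  4->0 ok
  [15] x  {1,2,4}  => 2  0->2 ok
  [16] x  {1,2,4}  => 1  2->1 ok

0,1,4,4,0,1,4,4,3,4,2,1,4,4,0,2,1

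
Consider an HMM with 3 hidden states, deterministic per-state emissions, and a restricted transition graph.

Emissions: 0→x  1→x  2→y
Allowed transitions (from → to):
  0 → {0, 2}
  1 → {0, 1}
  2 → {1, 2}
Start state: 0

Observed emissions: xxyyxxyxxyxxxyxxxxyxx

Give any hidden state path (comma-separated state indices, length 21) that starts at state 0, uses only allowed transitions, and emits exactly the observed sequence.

0,0,2,2,1,0,2,1,0,2,1,0,0,2,1,1,1,0,2,1,0

  [0] x  {0,1}  => 0  start
  [1] x  {0,1}  => 0  0->0 ok
  [2] y  {2}  => 2  0->2 ok
  [3] y  {2}  => 2  2->2 ok
  [4] x  {0,1}  => 1  2->1 ok
  [5] x  {0,1}  => 0  1->0 ok
  [6] y  {2}  => 2  0->2 ok
  [7] x  {0,1}  => 1  2->1 ok
  [8] x  {0,1}  => 0  1->0 ok
  [9] y  {2}  => 2  0->2 ok
  [10] x  {0,1}  => 1  2->1 ok
  [11] x  {0,1}  => 0  1->0 ok
  [12] x  {0,1}  => 0  0->0 ok
  [13] y  {2}  => 2  0->2 ok
  [14] x  {0,1}  => 1  2->1 ok
  [15] x  {0,1}  => 1  1->1 ok
  [16] x  {0,1}  => 1  1->1 ok
  [17] x  {0,1}  => 0  1->0 ok
  [18] y  {2}  => 2  0->2 ok
  [19] x  {0,1}  => 1  2->1 ok
  [20] x  {0,1}  => 0  1->0 ok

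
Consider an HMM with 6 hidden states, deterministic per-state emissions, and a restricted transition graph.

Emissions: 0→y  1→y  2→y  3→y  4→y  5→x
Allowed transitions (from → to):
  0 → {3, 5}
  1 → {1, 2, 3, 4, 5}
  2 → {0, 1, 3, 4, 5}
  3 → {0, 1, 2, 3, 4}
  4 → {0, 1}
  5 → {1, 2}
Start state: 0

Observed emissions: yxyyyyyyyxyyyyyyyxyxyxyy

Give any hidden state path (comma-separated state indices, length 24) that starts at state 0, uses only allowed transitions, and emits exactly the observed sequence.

0,5,1,3,4,0,3,4,0,5,2,4,1,2,3,4,0,5,1,5,2,5,1,3

  t0 'y' -> {0,1,2,3,4}, take 0 (start)
  t1 'x' -> {5}, take 5 (0->5 ok)
  t2 'y' -> {0,1,2,3,4}, take 1 (5->1 ok)
  t3 'y' -> {0,1,2,3,4}, take 3 (1->3 ok)
  t4 'y' -> {0,1,2,3,4}, take 4 (3->4 ok)
  t5 'y' -> {0,1,2,3,4}, take 0 (4->0 ok)
  t6 'y' -> {0,1,2,3,4}, take 3 (0->3 ok)
  t7 'y' -> {0,1,2,3,4}, take 4 (3->4 ok)
  t8 'y' -> {0,1,2,3,4}, take 0 (4->0 ok)
  t9 'x' -> {5}, take 5 (0->5 ok)
  t10 'y' -> {0,1,2,3,4}, take 2 (5->2 ok)
  t11 'y' -> {0,1,2,3,4}, take 4 (2->4 ok)
  t12 'y' -> {0,1,2,3,4}, take 1 (4->1 ok)
  t13 'y' -> {0,1,2,3,4}, take 2 (1->2 ok)
  t14 'y' -> {0,1,2,3,4}, take 3 (2->3 ok)
  t15 'y' -> {0,1,2,3,4}, take 4 (3->4 ok)
  t16 'y' -> {0,1,2,3,4}, take 0 (4->0 ok)
  t17 'x' -> {5}, take 5 (0->5 ok)
  t18 'y' -> {0,1,2,3,4}, take 1 (5->1 ok)
  t19 'x' -> {5}, take 5 (1->5 ok)
  t20 'y' -> {0,1,2,3,4}, take 2 (5->2 ok)
  t21 'x' -> {5}, take 5 (2->5 ok)
  t22 'y' -> {0,1,2,3,4}, take 1 (5->1 ok)
  t23 'y' -> {0,1,2,3,4}, take 3 (1->3 ok)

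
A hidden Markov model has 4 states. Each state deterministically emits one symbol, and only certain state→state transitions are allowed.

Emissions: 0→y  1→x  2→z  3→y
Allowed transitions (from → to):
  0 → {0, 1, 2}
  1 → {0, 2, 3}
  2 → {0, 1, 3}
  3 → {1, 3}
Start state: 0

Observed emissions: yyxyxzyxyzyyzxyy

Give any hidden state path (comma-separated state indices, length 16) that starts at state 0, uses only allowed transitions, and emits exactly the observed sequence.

0,0,1,3,1,2,3,1,0,2,0,0,2,1,3,3

  pos 0: y in {0,3}, choose 0; start
  pos 1: y in {0,3}, choose 0; 0->0 ok
  pos 2: x in {1}, choose 1; 0->1 ok
  pos 3: y in {0,3}, choose 3; 1->3 ok
  pos 4: x in {1}, choose 1; 3->1 ok
  pos 5: z in {2}, choose 2; 1->2 ok
  pos 6: y in {0,3}, choose 3; 2->3 ok
  pos 7: x in {1}, choose 1; 3->1 ok
  pos 8: y in {0,3}, choose 0; 1->0 ok
  pos 9: z in {2}, choose 2; 0->2 ok
  pos 10: y in {0,3}, choose 0; 2->0 ok
  pos 11: y in {0,3}, choose 0; 0->0 ok
  pos 12: z in {2}, choose 2; 0->2 ok
  pos 13: x in {1}, choose 1; 2->1 ok
  pos 14: y in {0,3}, choose 3; 1->3 ok
  pos 15: y in {0,3}, choose 3; 3->3 ok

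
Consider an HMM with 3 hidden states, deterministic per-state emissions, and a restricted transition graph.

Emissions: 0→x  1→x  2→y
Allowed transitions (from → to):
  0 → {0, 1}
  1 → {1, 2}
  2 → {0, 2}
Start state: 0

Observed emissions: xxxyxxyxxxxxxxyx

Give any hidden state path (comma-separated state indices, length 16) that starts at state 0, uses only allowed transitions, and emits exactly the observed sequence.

0,0,1,2,0,1,2,0,0,0,0,1,1,1,2,0

  pos 0: x in {0,1}, choose 0; start
  pos 1: x in {0,1}, choose 0; 0->0 ok
  pos 2: x in {0,1}, choose 1; 0->1 ok
  pos 3: y in {2}, choose 2; 1->2 ok
  pos 4: x in {0,1}, choose 0; 2->0 ok
  pos 5: x in {0,1}, choose 1; 0->1 ok
  pos 6: y in {2}, choose 2; 1->2 ok
  pos 7: x in {0,1}, choose 0; 2->0 ok
  pos 8: x in {0,1}, choose 0; 0->0 ok
  pos 9: x in {0,1}, choose 0; 0->0 ok
  pos 10: x in {0,1}, choose 0; 0->0 ok
  pos 11: x in {0,1}, choose 1; 0->1 ok
  pos 12: x in {0,1}, choose 1; 1->1 ok
  pos 13: x in {0,1}, choose 1; 1->1 ok
  pos 14: y in {2}, choose 2; 1->2 ok
  pos 15: x in {0,1}, choose 0; 2->0 ok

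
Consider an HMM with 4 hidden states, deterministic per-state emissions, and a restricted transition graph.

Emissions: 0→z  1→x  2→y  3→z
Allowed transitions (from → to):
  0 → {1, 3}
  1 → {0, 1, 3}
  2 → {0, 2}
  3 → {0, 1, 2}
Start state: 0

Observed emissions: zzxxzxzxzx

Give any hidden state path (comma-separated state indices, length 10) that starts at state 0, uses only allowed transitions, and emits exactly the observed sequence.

  pos 0: z in {0,3}, choose 0; start
  pos 1: z in {0,3}, choose 3; 0->3 ok
  pos 2: x in {1}, choose 1; 3->1 ok
  pos 3: x in {1}, choose 1; 1->1 ok
  pos 4: z in {0,3}, choose 0; 1->0 ok
  pos 5: x in {1}, choose 1; 0->1 ok
  pos 6: z in {0,3}, choose 3; 1->3 ok
  pos 7: x in {1}, choose 1; 3->1 ok
  pos 8: z in {0,3}, choose 3; 1->3 ok
  pos 9: x in {1}, choose 1; 3->1 ok

0,3,1,1,0,1,3,1,3,1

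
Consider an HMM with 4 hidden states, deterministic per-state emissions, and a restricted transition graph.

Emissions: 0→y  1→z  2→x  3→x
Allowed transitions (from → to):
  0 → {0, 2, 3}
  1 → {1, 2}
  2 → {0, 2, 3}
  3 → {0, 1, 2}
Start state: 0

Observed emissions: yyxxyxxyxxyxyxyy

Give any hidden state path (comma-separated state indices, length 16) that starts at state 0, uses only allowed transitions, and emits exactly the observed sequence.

0,0,3,2,0,2,2,0,2,3,0,2,0,3,0,0

  [0] y  {0}  => 0  start
  [1] y  {0}  => 0  0->0 ok
  [2] x  {2,3}  => 3  0->3 ok
  [3] x  {2,3}  => 2  3->2 ok
  [4] y  {0}  => 0  2->0 ok
  [5] x  {2,3}  => 2  0->2 ok
  [6] x  {2,3}  => 2  2->2 ok
  [7] y  {0}  => 0  2->0 ok
  [8] x  {2,3}  => 2  0->2 ok
  [9] x  {2,3}  => 3  2->3 ok
  [10] y  {0}  => 0  3->0 ok
  [11] x  {2,3}  => 2  0->2 ok
  [12] y  {0}  => 0  2->0 ok
  [13] x  {2,3}  => 3  0->3 ok
  [14] y  {0}  => 0  3->0 ok
  [15] y  {0}  => 0  0->0 ok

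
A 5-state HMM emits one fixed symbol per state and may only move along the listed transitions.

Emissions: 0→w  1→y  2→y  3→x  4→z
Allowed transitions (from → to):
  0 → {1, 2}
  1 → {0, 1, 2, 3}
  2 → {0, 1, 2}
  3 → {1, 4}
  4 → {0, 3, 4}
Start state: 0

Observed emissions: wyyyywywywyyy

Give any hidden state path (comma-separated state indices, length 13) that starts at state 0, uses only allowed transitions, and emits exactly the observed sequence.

  pos 0: w in {0}, choose 0; start
  pos 1: y in {1,2}, choose 2; 0->2 ok
  pos 2: y in {1,2}, choose 2; 2->2 ok
  pos 3: y in {1,2}, choose 1; 2->1 ok
  pos 4: y in {1,2}, choose 1; 1->1 ok
  pos 5: w in {0}, choose 0; 1->0 ok
  pos 6: y in {1,2}, choose 2; 0->2 ok
  pos 7: w in {0}, choose 0; 2->0 ok
  pos 8: y in {1,2}, choose 2; 0->2 ok
  pos 9: w in {0}, choose 0; 2->0 ok
  pos 10: y in {1,2}, choose 2; 0->2 ok
  pos 11: y in {1,2}, choose 2; 2->2 ok
  pos 12: y in {1,2}, choose 1; 2->1 ok

0,2,2,1,1,0,2,0,2,0,2,2,1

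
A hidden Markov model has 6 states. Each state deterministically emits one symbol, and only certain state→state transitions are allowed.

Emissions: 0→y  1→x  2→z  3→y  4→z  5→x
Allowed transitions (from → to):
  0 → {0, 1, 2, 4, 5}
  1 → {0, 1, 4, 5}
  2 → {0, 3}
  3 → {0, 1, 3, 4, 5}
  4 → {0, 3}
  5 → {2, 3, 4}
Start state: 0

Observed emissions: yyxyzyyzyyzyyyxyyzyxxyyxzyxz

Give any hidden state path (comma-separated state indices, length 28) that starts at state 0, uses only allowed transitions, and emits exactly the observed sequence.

0,0,5,3,4,0,0,2,3,0,4,0,0,0,5,3,3,4,3,1,5,3,3,1,4,0,5,2

  [0] y  {0,3}  => 0  start
  [1] y  {0,3}  => 0  0->0 ok
  [2] x  {1,5}  => 5  0->5 ok
  [3] y  {0,3}  => 3  5->3 ok
  [4] z  {2,4}  => 4  3->4 ok
  [5] y  {0,3}  => 0  4->0 ok
  [6] y  {0,3}  => 0  0->0 ok
  [7] z  {2,4}  => 2  0->2 ok
  [8] y  {0,3}  => 3  2->3 ok
  [9] y  {0,3}  => 0  3->0 ok
  [10] z  {2,4}  => 4  0->4 ok
  [11] y  {0,3}  => 0  4->0 ok
  [12] y  {0,3}  => 0  0->0 ok
  [13] y  {0,3}  => 0  0->0 ok
  [14] x  {1,5}  => 5  0->5 ok
  [15] y  {0,3}  => 3  5->3 ok
  [16] y  {0,3}  => 3  3->3 ok
  [17] z  {2,4}  => 4  3->4 ok
  [18] y  {0,3}  => 3  4->3 ok
  [19] x  {1,5}  => 1  3->1 ok
  [20] x  {1,5}  => 5  1->5 ok
  [21] y  {0,3}  => 3  5->3 ok
  [22] y  {0,3}  => 3  3->3 ok
  [23] x  {1,5}  => 1  3->1 ok
  [24] z  {2,4}  => 4  1->4 ok
  [25] y  {0,3}  => 0  4->0 ok
  [26] x  {1,5}  => 5  0->5 ok
  [27] z  {2,4}  => 2  5->2 ok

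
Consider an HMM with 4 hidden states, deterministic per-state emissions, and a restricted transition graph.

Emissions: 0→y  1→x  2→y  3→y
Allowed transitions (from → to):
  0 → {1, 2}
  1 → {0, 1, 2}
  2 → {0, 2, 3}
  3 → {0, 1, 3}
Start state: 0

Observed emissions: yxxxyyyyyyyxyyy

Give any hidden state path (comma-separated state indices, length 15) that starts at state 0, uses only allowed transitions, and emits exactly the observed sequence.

  pos 0: y in {0,2,3}, choose 0; start
  pos 1: x in {1}, choose 1; 0->1 ok
  pos 2: x in {1}, choose 1; 1->1 ok
  pos 3: x in {1}, choose 1; 1->1 ok
  pos 4: y in {0,2,3}, choose 2; 1->2 ok
  pos 5: y in {0,2,3}, choose 0; 2->0 ok
  pos 6: y in {0,2,3}, choose 2; 0->2 ok
  pos 7: y in {0,2,3}, choose 2; 2->2 ok
  pos 8: y in {0,2,3}, choose 2; 2->2 ok
  pos 9: y in {0,2,3}, choose 2; 2->2 ok
  pos 10: y in {0,2,3}, choose 0; 2->0 ok
  pos 11: x in {1}, choose 1; 0->1 ok
  pos 12: y in {0,2,3}, choose 0; 1->0 ok
  pos 13: y in {0,2,3}, choose 2; 0->2 ok
  pos 14: y in {0,2,3}, choose 2; 2->2 ok

0,1,1,1,2,0,2,2,2,2,0,1,0,2,2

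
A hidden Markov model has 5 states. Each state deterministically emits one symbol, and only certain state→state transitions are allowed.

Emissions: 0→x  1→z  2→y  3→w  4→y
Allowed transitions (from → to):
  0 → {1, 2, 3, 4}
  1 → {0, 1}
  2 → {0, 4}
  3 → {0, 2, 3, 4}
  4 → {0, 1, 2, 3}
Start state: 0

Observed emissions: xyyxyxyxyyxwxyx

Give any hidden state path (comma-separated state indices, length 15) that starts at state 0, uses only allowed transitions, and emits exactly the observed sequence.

  t0 'x' -> {0}, take 0 (start)
  t1 'y' -> {2,4}, take 2 (0->2 ok)
  t2 'y' -> {2,4}, take 4 (2->4 ok)
  t3 'x' -> {0}, take 0 (4->0 ok)
  t4 'y' -> {2,4}, take 2 (0->2 ok)
  t5 'x' -> {0}, take 0 (2->0 ok)
  t6 'y' -> {2,4}, take 2 (0->2 ok)
  t7 'x' -> {0}, take 0 (2->0 ok)
  t8 'y' -> {2,4}, take 2 (0->2 ok)
  t9 'y' -> {2,4}, take 4 (2->4 ok)
  t10 'x' -> {0}, take 0 (4->0 ok)
  t11 'w' -> {3}, take 3 (0->3 ok)
  t12 'x' -> {0}, take 0 (3->0 ok)
  t13 'y' -> {2,4}, take 2 (0->2 ok)
  t14 'x' -> {0}, take 0 (2->0 ok)

0,2,4,0,2,0,2,0,2,4,0,3,0,2,0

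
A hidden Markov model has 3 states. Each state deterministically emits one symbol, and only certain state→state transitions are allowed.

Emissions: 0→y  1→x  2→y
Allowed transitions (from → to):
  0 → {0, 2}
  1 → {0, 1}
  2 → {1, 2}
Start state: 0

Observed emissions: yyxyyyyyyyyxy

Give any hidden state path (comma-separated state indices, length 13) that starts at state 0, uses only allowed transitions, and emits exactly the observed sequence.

  [0] y  {0,2}  => 0  start
  [1] y  {0,2}  => 2  0->2 ok
  [2] x  {1}  => 1  2->1 ok
  [3] y  {0,2}  => 0  1->0 ok
  [4] y  {0,2}  => 0  0->0 ok
  [5] y  {0,2}  => 0  0->0 ok
  [6] y  {0,2}  => 2  0->2 ok
  [7] y  {0,2}  => 2  2->2 ok
  [8] y  {0,2}  => 2  2->2 ok
  [9] y  {0,2}  => 2  2->2 ok
  [10] y  {0,2}  => 2  2->2 ok
  [11] x  {1}  => 1  2->1 ok
  [12] y  {0,2}  => 0  1->0 ok

0,2,1,0,0,0,2,2,2,2,2,1,0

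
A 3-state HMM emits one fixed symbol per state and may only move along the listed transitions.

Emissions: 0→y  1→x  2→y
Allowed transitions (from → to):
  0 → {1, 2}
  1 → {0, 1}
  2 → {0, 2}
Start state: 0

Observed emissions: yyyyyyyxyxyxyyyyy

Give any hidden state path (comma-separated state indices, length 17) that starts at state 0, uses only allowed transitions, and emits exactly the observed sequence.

0,2,0,2,0,2,0,1,0,1,0,1,0,2,2,0,2

  [0] y  {0,2}  => 0  start
  [1] y  {0,2}  => 2  0->2 ok
  [2] y  {0,2}  => 0  2->0 ok
  [3] y  {0,2}  => 2  0->2 ok
  [4] y  {0,2}  => 0  2->0 ok
  [5] y  {0,2}  => 2  0->2 ok
  [6] y  {0,2}  => 0  2->0 ok
  [7] x  {1}  => 1  0->1 ok
  [8] y  {0,2}  => 0  1->0 ok
  [9] x  {1}  => 1  0->1 ok
  [10] y  {0,2}  => 0  1->0 ok
  [11] x  {1}  => 1  0->1 ok
  [12] y  {0,2}  => 0  1->0 ok
  [13] y  {0,2}  => 2  0->2 ok
  [14] y  {0,2}  => 2  2->2 ok
  [15] y  {0,2}  => 0  2->0 ok
  [16] y  {0,2}  => 2  0->2 ok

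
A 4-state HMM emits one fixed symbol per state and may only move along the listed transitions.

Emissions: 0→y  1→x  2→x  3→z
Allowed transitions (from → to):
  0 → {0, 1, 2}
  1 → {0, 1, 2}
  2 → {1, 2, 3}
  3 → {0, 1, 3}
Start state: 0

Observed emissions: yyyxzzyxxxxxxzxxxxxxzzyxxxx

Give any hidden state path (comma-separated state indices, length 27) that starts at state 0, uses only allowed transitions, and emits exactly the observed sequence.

  pos 0: y in {0}, choose 0; start
  pos 1: y in {0}, choose 0; 0->0 ok
  pos 2: y in {0}, choose 0; 0->0 ok
  pos 3: x in {1,2}, choose 2; 0->2 ok
  pos 4: z in {3}, choose 3; 2->3 ok
  pos 5: z in {3}, choose 3; 3->3 ok
  pos 6: y in {0}, choose 0; 3->0 ok
  pos 7: x in {1,2}, choose 1; 0->1 ok
  pos 8: x in {1,2}, choose 2; 1->2 ok
  pos 9: x in {1,2}, choose 2; 2->2 ok
  pos 10: x in {1,2}, choose 1; 2->1 ok
  pos 11: x in {1,2}, choose 1; 1->1 ok
  pos 12: x in {1,2}, choose 2; 1->2 ok
  pos 13: z in {3}, choose 3; 2->3 ok
  pos 14: x in {1,2}, choose 1; 3->1 ok
  pos 15: x in {1,2}, choose 1; 1->1 ok
  pos 16: x in {1,2}, choose 2; 1->2 ok
  pos 17: x in {1,2}, choose 2; 2->2 ok
  pos 18: x in {1,2}, choose 1; 2->1 ok
  pos 19: x in {1,2}, choose 2; 1->2 ok
  pos 20: z in {3}, choose 3; 2->3 ok
  pos 21: z in {3}, choose 3; 3->3 ok
  pos 22: y in {0}, choose 0; 3->0 ok
  pos 23: x in {1,2}, choose 1; 0->1 ok
  pos 24: x in {1,2}, choose 1; 1->1 ok
  pos 25: x in {1,2}, choose 2; 1->2 ok
  pos 26: x in {1,2}, choose 1; 2->1 ok

0,0,0,2,3,3,0,1,2,2,1,1,2,3,1,1,2,2,1,2,3,3,0,1,1,2,1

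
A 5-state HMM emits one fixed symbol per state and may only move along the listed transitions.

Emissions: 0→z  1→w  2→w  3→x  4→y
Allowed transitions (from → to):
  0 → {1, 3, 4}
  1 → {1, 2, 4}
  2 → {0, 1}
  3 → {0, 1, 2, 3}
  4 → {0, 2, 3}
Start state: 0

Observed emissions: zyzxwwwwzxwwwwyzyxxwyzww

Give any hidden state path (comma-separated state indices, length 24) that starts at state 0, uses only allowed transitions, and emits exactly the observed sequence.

0,4,0,3,1,2,1,2,0,3,1,2,1,1,4,0,4,3,3,1,4,0,1,1

  0: obs=z cand={0} pick 0 [start]
  1: obs=y cand={4} pick 4 [0->4 ok]
  2: obs=z cand={0} pick 0 [4->0 ok]
  3: obs=x cand={3} pick 3 [0->3 ok]
  4: obs=w cand={1,2} pick 1 [3->1 ok]
  5: obs=w cand={1,2} pick 2 [1->2 ok]
  6: obs=w cand={1,2} pick 1 [2->1 ok]
  7: obs=w cand={1,2} pick 2 [1->2 ok]
  8: obs=z cand={0} pick 0 [2->0 ok]
  9: obs=x cand={3} pick 3 [0->3 ok]
  10: obs=w cand={1,2} pick 1 [3->1 ok]
  11: obs=w cand={1,2} pick 2 [1->2 ok]
  12: obs=w cand={1,2} pick 1 [2->1 ok]
  13: obs=w cand={1,2} pick 1 [1->1 ok]
  14: obs=y cand={4} pick 4 [1->4 ok]
  15: obs=z cand={0} pick 0 [4->0 ok]
  16: obs=y cand={4} pick 4 [0->4 ok]
  17: obs=x cand={3} pick 3 [4->3 ok]
  18: obs=x cand={3} pick 3 [3->3 ok]
  19: obs=w cand={1,2} pick 1 [3->1 ok]
  20: obs=y cand={4} pick 4 [1->4 ok]
  21: obs=z cand={0} pick 0 [4->0 ok]
  22: obs=w cand={1,2} pick 1 [0->1 ok]
  23: obs=w cand={1,2} pick 1 [1->1 ok]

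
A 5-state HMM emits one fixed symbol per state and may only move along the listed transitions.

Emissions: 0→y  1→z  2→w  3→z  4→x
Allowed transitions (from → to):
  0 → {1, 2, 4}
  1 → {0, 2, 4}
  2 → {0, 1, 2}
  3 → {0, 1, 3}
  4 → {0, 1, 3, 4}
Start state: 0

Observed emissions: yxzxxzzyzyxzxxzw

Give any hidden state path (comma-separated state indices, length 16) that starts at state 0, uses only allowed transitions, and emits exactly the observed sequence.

0,4,1,4,4,3,3,0,1,0,4,1,4,4,1,2

  pos 0: y in {0}, choose 0; start
  pos 1: x in {4}, choose 4; 0->4 ok
  pos 2: z in {1,3}, choose 1; 4->1 ok
  pos 3: x in {4}, choose 4; 1->4 ok
  pos 4: x in {4}, choose 4; 4->4 ok
  pos 5: z in {1,3}, choose 3; 4->3 ok
  pos 6: z in {1,3}, choose 3; 3->3 ok
  pos 7: y in {0}, choose 0; 3->0 ok
  pos 8: z in {1,3}, choose 1; 0->1 ok
  pos 9: y in {0}, choose 0; 1->0 ok
  pos 10: x in {4}, choose 4; 0->4 ok
  pos 11: z in {1,3}, choose 1; 4->1 ok
  pos 12: x in {4}, choose 4; 1->4 ok
  pos 13: x in {4}, choose 4; 4->4 ok
  pos 14: z in {1,3}, choose 1; 4->1 ok
  pos 15: w in {2}, choose 2; 1->2 ok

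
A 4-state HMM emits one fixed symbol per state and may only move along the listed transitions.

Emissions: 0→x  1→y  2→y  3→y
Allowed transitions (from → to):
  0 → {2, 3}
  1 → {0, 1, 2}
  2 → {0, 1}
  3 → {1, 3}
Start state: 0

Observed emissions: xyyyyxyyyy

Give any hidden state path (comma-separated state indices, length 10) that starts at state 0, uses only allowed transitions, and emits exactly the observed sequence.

0,2,1,2,1,0,3,3,3,1

  t0 'x' -> {0}, take 0 (start)
  t1 'y' -> {1,2,3}, take 2 (0->2 ok)
  t2 'y' -> {1,2,3}, take 1 (2->1 ok)
  t3 'y' -> {1,2,3}, take 2 (1->2 ok)
  t4 'y' -> {1,2,3}, take 1 (2->1 ok)
  t5 'x' -> {0}, take 0 (1->0 ok)
  t6 'y' -> {1,2,3}, take 3 (0->3 ok)
  t7 'y' -> {1,2,3}, take 3 (3->3 ok)
  t8 'y' -> {1,2,3}, take 3 (3->3 ok)
  t9 'y' -> {1,2,3}, take 1 (3->1 ok)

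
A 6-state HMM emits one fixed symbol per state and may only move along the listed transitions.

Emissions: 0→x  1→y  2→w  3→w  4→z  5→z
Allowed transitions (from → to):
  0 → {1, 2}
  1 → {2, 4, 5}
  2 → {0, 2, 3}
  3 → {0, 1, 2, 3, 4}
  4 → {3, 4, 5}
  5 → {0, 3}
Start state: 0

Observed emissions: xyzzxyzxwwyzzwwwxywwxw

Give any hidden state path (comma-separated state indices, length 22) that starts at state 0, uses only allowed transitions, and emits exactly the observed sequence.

0,1,4,5,0,1,5,0,2,3,1,4,4,3,2,2,0,1,2,3,0,2

  t0 'x' -> {0}, take 0 (start)
  t1 'y' -> {1}, take 1 (0->1 ok)
  t2 'z' -> {4,5}, take 4 (1->4 ok)
  t3 'z' -> {4,5}, take 5 (4->5 ok)
  t4 'x' -> {0}, take 0 (5->0 ok)
  t5 'y' -> {1}, take 1 (0->1 ok)
  t6 'z' -> {4,5}, take 5 (1->5 ok)
  t7 'x' -> {0}, take 0 (5->0 ok)
  t8 'w' -> {2,3}, take 2 (0->2 ok)
  t9 'w' -> {2,3}, take 3 (2->3 ok)
  t10 'y' -> {1}, take 1 (3->1 ok)
  t11 'z' -> {4,5}, take 4 (1->4 ok)
  t12 'z' -> {4,5}, take 4 (4->4 ok)
  t13 'w' -> {2,3}, take 3 (4->3 ok)
  t14 'w' -> {2,3}, take 2 (3->2 ok)
  t15 'w' -> {2,3}, take 2 (2->2 ok)
  t16 'x' -> {0}, take 0 (2->0 ok)
  t17 'y' -> {1}, take 1 (0->1 ok)
  t18 'w' -> {2,3}, take 2 (1->2 ok)
  t19 'w' -> {2,3}, take 3 (2->3 ok)
  t20 'x' -> {0}, take 0 (3->0 ok)
  t21 'w' -> {2,3}, take 2 (0->2 ok)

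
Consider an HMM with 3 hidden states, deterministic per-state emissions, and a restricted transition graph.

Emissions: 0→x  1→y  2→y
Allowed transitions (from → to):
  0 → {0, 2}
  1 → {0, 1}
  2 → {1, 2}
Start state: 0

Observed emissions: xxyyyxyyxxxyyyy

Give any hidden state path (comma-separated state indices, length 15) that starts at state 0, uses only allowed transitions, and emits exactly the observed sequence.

  pos 0: x in {0}, choose 0; start
  pos 1: x in {0}, choose 0; 0->0 ok
  pos 2: y in {1,2}, choose 2; 0->2 ok
  pos 3: y in {1,2}, choose 1; 2->1 ok
  pos 4: y in {1,2}, choose 1; 1->1 ok
  pos 5: x in {0}, choose 0; 1->0 ok
  pos 6: y in {1,2}, choose 2; 0->2 ok
  pos 7: y in {1,2}, choose 1; 2->1 ok
  pos 8: x in {0}, choose 0; 1->0 ok
  pos 9: x in {0}, choose 0; 0->0 ok
  pos 10: x in {0}, choose 0; 0->0 ok
  pos 11: y in {1,2}, choose 2; 0->2 ok
  pos 12: y in {1,2}, choose 2; 2->2 ok
  pos 13: y in {1,2}, choose 2; 2->2 ok
  pos 14: y in {1,2}, choose 2; 2->2 ok

0,0,2,1,1,0,2,1,0,0,0,2,2,2,2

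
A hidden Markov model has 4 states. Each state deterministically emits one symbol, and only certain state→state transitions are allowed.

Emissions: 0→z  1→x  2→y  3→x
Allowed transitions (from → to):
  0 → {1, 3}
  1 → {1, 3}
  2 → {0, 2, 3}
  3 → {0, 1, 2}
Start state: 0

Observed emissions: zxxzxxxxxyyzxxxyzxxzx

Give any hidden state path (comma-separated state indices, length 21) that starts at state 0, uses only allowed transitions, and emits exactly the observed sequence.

0,1,3,0,1,1,3,1,3,2,2,0,1,1,3,2,0,1,3,0,3

  t0 'z' -> {0}, take 0 (start)
  t1 'x' -> {1,3}, take 1 (0->1 ok)
  t2 'x' -> {1,3}, take 3 (1->3 ok)
  t3 'z' -> {0}, take 0 (3->0 ok)
  t4 'x' -> {1,3}, take 1 (0->1 ok)
  t5 'x' -> {1,3}, take 1 (1->1 ok)
  t6 'x' -> {1,3}, take 3 (1->3 ok)
  t7 'x' -> {1,3}, take 1 (3->1 ok)
  t8 'x' -> {1,3}, take 3 (1->3 ok)
  t9 'y' -> {2}, take 2 (3->2 ok)
  t10 'y' -> {2}, take 2 (2->2 ok)
  t11 'z' -> {0}, take 0 (2->0 ok)
  t12 'x' -> {1,3}, take 1 (0->1 ok)
  t13 'x' -> {1,3}, take 1 (1->1 ok)
  t14 'x' -> {1,3}, take 3 (1->3 ok)
  t15 'y' -> {2}, take 2 (3->2 ok)
  t16 'z' -> {0}, take 0 (2->0 ok)
  t17 'x' -> {1,3}, take 1 (0->1 ok)
  t18 'x' -> {1,3}, take 3 (1->3 ok)
  t19 'z' -> {0}, take 0 (3->0 ok)
  t20 'x' -> {1,3}, take 3 (0->3 ok)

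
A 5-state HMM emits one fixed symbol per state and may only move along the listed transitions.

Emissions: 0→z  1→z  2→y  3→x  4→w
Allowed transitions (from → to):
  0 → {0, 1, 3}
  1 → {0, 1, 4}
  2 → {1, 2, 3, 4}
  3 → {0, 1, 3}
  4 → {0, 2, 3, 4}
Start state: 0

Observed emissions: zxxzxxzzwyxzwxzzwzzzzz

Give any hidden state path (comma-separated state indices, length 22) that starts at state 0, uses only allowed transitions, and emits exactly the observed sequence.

  t0 'z' -> {0,1}, take 0 (start)
  t1 'x' -> {3}, take 3 (0->3 ok)
  t2 'x' -> {3}, take 3 (3->3 ok)
  t3 'z' -> {0,1}, take 0 (3->0 ok)
  t4 'x' -> {3}, take 3 (0->3 ok)
  t5 'x' -> {3}, take 3 (3->3 ok)
  t6 'z' -> {0,1}, take 1 (3->1 ok)
  t7 'z' -> {0,1}, take 1 (1->1 ok)
  t8 'w' -> {4}, take 4 (1->4 ok)
  t9 'y' -> {2}, take 2 (4->2 ok)
  t10 'x' -> {3}, take 3 (2->3 ok)
  t11 'z' -> {0,1}, take 1 (3->1 ok)
  t12 'w' -> {4}, take 4 (1->4 ok)
  t13 'x' -> {3}, take 3 (4->3 ok)
  t14 'z' -> {0,1}, take 1 (3->1 ok)
  t15 'z' -> {0,1}, take 1 (1->1 ok)
  t16 'w' -> {4}, take 4 (1->4 ok)
  t17 'z' -> {0,1}, take 0 (4->0 ok)
  t18 'z' -> {0,1}, take 1 (0->1 ok)
  t19 'z' -> {0,1}, take 1 (1->1 ok)
  t20 'z' -> {0,1}, take 0 (1->0 ok)
  t21 'z' -> {0,1}, take 1 (0->1 ok)

0,3,3,0,3,3,1,1,4,2,3,1,4,3,1,1,4,0,1,1,0,1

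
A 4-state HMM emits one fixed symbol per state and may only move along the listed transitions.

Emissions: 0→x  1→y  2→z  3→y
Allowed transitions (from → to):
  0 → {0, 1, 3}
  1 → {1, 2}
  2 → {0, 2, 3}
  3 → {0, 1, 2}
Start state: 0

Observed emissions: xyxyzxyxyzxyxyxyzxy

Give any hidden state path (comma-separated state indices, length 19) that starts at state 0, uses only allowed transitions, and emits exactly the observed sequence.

  [0] x  {0}  => 0  start
  [1] y  {1,3}  => 3  0->3 ok
  [2] x  {0}  => 0  3->0 ok
  [3] y  {1,3}  => 1  0->1 ok
  [4] z  {2}  => 2  1->2 ok
  [5] x  {0}  => 0  2->0 ok
  [6] y  {1,3}  => 3  0->3 ok
  [7] x  {0}  => 0  3->0 ok
  [8] y  {1,3}  => 1  0->1 ok
  [9] z  {2}  => 2  1->2 ok
  [10] x  {0}  => 0  2->0 ok
  [11] y  {1,3}  => 3  0->3 ok
  [12] x  {0}  => 0  3->0 ok
  [13] y  {1,3}  => 3  0->3 ok
  [14] x  {0}  => 0  3->0 ok
  [15] y  {1,3}  => 1  0->1 ok
  [16] z  {2}  => 2  1->2 ok
  [17] x  {0}  => 0  2->0 ok
  [18] y  {1,3}  => 3  0->3 ok

0,3,0,1,2,0,3,0,1,2,0,3,0,3,0,1,2,0,3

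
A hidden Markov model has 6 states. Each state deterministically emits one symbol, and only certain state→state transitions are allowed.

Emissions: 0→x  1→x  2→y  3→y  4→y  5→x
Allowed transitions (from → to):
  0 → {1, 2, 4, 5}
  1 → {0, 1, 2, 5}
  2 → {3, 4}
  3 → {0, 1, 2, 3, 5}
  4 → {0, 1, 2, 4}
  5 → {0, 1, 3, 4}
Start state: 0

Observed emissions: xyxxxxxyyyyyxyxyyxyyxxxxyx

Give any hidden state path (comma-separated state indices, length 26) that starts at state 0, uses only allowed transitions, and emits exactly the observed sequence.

0,4,0,1,1,5,0,2,4,4,2,3,5,4,1,2,4,0,4,4,0,5,0,5,3,5

  pos 0: x in {0,1,5}, choose 0; start
  pos 1: y in {2,3,4}, choose 4; 0->4 ok
  pos 2: x in {0,1,5}, choose 0; 4->0 ok
  pos 3: x in {0,1,5}, choose 1; 0->1 ok
  pos 4: x in {0,1,5}, choose 1; 1->1 ok
  pos 5: x in {0,1,5}, choose 5; 1->5 ok
  pos 6: x in {0,1,5}, choose 0; 5->0 ok
  pos 7: y in {2,3,4}, choose 2; 0->2 ok
  pos 8: y in {2,3,4}, choose 4; 2->4 ok
  pos 9: y in {2,3,4}, choose 4; 4->4 ok
  pos 10: y in {2,3,4}, choose 2; 4->2 ok
  pos 11: y in {2,3,4}, choose 3; 2->3 ok
  pos 12: x in {0,1,5}, choose 5; 3->5 ok
  pos 13: y in {2,3,4}, choose 4; 5->4 ok
  pos 14: x in {0,1,5}, choose 1; 4->1 ok
  pos 15: y in {2,3,4}, choose 2; 1->2 ok
  pos 16: y in {2,3,4}, choose 4; 2->4 ok
  pos 17: x in {0,1,5}, choose 0; 4->0 ok
  pos 18: y in {2,3,4}, choose 4; 0->4 ok
  pos 19: y in {2,3,4}, choose 4; 4->4 ok
  pos 20: x in {0,1,5}, choose 0; 4->0 ok
  pos 21: x in {0,1,5}, choose 5; 0->5 ok
  pos 22: x in {0,1,5}, choose 0; 5->0 ok
  pos 23: x in {0,1,5}, choose 5; 0->5 ok
  pos 24: y in {2,3,4}, choose 3; 5->3 ok
  pos 25: x in {0,1,5}, choose 5; 3->5 ok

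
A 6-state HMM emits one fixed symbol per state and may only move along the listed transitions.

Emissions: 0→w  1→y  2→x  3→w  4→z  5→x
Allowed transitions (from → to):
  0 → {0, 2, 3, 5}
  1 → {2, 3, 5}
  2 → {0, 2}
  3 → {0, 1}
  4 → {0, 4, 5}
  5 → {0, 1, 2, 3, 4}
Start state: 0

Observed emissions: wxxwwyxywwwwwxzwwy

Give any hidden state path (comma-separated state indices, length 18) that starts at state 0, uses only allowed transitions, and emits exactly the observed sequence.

0,5,2,0,3,1,5,1,3,0,0,0,0,5,4,0,3,1

  [0] w  {0,3}  => 0  start
  [1] x  {2,5}  => 5  0->5 ok
  [2] x  {2,5}  => 2  5->2 ok
  [3] w  {0,3}  => 0  2->0 ok
  [4] w  {0,3}  => 3  0->3 ok
  [5] y  {1}  => 1  3->1 ok
  [6] x  {2,5}  => 5  1->5 ok
  [7] y  {1}  => 1  5->1 ok
  [8] w  {0,3}  => 3  1->3 ok
  [9] w  {0,3}  => 0  3->0 ok
  [10] w  {0,3}  => 0  0->0 ok
  [11] w  {0,3}  => 0  0->0 ok
  [12] w  {0,3}  => 0  0->0 ok
  [13] x  {2,5}  => 5  0->5 ok
  [14] z  {4}  => 4  5->4 ok
  [15] w  {0,3}  => 0  4->0 ok
  [16] w  {0,3}  => 3  0->3 ok
  [17] y  {1}  => 1  3->1 ok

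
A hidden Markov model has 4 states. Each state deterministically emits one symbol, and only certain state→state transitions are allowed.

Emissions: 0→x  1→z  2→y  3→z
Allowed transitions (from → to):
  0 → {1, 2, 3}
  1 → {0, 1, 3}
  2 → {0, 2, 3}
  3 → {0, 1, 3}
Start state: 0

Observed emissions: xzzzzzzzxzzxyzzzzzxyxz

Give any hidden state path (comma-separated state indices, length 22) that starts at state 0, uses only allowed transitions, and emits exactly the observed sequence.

  t0 'x' -> {0}, take 0 (start)
  t1 'z' -> {1,3}, take 3 (0->3 ok)
  t2 'z' -> {1,3}, take 3 (3->3 ok)
  t3 'z' -> {1,3}, take 3 (3->3 ok)
  t4 'z' -> {1,3}, take 1 (3->1 ok)
  t5 'z' -> {1,3}, take 1 (1->1 ok)
  t6 'z' -> {1,3}, take 3 (1->3 ok)
  t7 'z' -> {1,3}, take 3 (3->3 ok)
  t8 'x' -> {0}, take 0 (3->0 ok)
  t9 'z' -> {1,3}, take 3 (0->3 ok)
  t10 'z' -> {1,3}, take 3 (3->3 ok)
  t11 'x' -> {0}, take 0 (3->0 ok)
  t12 'y' -> {2}, take 2 (0->2 ok)
  t13 'z' -> {1,3}, take 3 (2->3 ok)
  t14 'z' -> {1,3}, take 1 (3->1 ok)
  t15 'z' -> {1,3}, take 1 (1->1 ok)
  t16 'z' -> {1,3}, take 1 (1->1 ok)
  t17 'z' -> {1,3}, take 3 (1->3 ok)
  t18 'x' -> {0}, take 0 (3->0 ok)
  t19 'y' -> {2}, take 2 (0->2 ok)
  t20 'x' -> {0}, take 0 (2->0 ok)
  t21 'z' -> {1,3}, take 1 (0->1 ok)

0,3,3,3,1,1,3,3,0,3,3,0,2,3,1,1,1,3,0,2,0,1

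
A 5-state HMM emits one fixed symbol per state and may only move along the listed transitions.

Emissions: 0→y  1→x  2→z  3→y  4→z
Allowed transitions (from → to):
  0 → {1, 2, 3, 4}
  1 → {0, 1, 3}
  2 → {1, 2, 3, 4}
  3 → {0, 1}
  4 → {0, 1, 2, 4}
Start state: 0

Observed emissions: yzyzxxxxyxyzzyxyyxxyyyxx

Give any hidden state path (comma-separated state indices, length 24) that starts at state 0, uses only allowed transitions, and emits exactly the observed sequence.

0,4,0,2,1,1,1,1,0,1,0,4,2,3,1,3,0,1,1,3,0,3,1,1

  pos 0: y in {0,3}, choose 0; start
  pos 1: z in {2,4}, choose 4; 0->4 ok
  pos 2: y in {0,3}, choose 0; 4->0 ok
  pos 3: z in {2,4}, choose 2; 0->2 ok
  pos 4: x in {1}, choose 1; 2->1 ok
  pos 5: x in {1}, choose 1; 1->1 ok
  pos 6: x in {1}, choose 1; 1->1 ok
  pos 7: x in {1}, choose 1; 1->1 ok
  pos 8: y in {0,3}, choose 0; 1->0 ok
  pos 9: x in {1}, choose 1; 0->1 ok
  pos 10: y in {0,3}, choose 0; 1->0 ok
  pos 11: z in {2,4}, choose 4; 0->4 ok
  pos 12: z in {2,4}, choose 2; 4->2 ok
  pos 13: y in {0,3}, choose 3; 2->3 ok
  pos 14: x in {1}, choose 1; 3->1 ok
  pos 15: y in {0,3}, choose 3; 1->3 ok
  pos 16: y in {0,3}, choose 0; 3->0 ok
  pos 17: x in {1}, choose 1; 0->1 ok
  pos 18: x in {1}, choose 1; 1->1 ok
  pos 19: y in {0,3}, choose 3; 1->3 ok
  pos 20: y in {0,3}, choose 0; 3->0 ok
  pos 21: y in {0,3}, choose 3; 0->3 ok
  pos 22: x in {1}, choose 1; 3->1 ok
  pos 23: x in {1}, choose 1; 1->1 ok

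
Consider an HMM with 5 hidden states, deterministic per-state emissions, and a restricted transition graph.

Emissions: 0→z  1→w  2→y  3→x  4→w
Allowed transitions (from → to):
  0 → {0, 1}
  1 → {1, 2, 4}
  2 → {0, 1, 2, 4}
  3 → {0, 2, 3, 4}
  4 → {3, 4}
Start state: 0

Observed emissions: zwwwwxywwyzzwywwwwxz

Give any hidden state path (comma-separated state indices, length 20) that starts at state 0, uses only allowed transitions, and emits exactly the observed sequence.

0,1,1,4,4,3,2,1,1,2,0,0,1,2,1,1,1,4,3,0

  0: obs=z cand={0} pick 0 [start]
  1: obs=w cand={1,4} pick 1 [0->1 ok]
  2: obs=w cand={1,4} pick 1 [1->1 ok]
  3: obs=w cand={1,4} pick 4 [1->4 ok]
  4: obs=w cand={1,4} pick 4 [4->4 ok]
  5: obs=x cand={3} pick 3 [4->3 ok]
  6: obs=y cand={2} pick 2 [3->2 ok]
  7: obs=w cand={1,4} pick 1 [2->1 ok]
  8: obs=w cand={1,4} pick 1 [1->1 ok]
  9: obs=y cand={2} pick 2 [1->2 ok]
  10: obs=z cand={0} pick 0 [2->0 ok]
  11: obs=z cand={0} pick 0 [0->0 ok]
  12: obs=w cand={1,4} pick 1 [0->1 ok]
  13: obs=y cand={2} pick 2 [1->2 ok]
  14: obs=w cand={1,4} pick 1 [2->1 ok]
  15: obs=w cand={1,4} pick 1 [1->1 ok]
  16: obs=w cand={1,4} pick 1 [1->1 ok]
  17: obs=w cand={1,4} pick 4 [1->4 ok]
  18: obs=x cand={3} pick 3 [4->3 ok]
  19: obs=z cand={0} pick 0 [3->0 ok]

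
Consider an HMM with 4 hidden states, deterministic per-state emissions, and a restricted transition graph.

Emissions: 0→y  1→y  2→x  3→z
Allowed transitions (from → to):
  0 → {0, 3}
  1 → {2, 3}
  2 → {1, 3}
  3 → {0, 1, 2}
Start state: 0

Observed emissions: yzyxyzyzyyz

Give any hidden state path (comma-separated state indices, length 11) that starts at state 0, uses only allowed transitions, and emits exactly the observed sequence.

  0: obs=y cand={0,1} pick 0 [start]
  1: obs=z cand={3} pick 3 [0->3 ok]
  2: obs=y cand={0,1} pick 1 [3->1 ok]
  3: obs=x cand={2} pick 2 [1->2 ok]
  4: obs=y cand={0,1} pick 1 [2->1 ok]
  5: obs=z cand={3} pick 3 [1->3 ok]
  6: obs=y cand={0,1} pick 0 [3->0 ok]
  7: obs=z cand={3} pick 3 [0->3 ok]
  8: obs=y cand={0,1} pick 0 [3->0 ok]
  9: obs=y cand={0,1} pick 0 [0->0 ok]
  10: obs=z cand={3} pick 3 [0->3 ok]

0,3,1,2,1,3,0,3,0,0,3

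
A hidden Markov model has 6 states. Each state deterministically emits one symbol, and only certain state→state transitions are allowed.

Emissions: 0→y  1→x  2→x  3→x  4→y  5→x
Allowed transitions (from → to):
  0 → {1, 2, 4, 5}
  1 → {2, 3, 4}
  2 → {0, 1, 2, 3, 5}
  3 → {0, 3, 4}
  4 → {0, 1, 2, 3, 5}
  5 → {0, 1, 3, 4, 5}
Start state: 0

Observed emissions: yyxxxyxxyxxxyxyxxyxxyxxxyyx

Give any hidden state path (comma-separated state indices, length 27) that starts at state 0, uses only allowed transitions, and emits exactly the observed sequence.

  pos 0: y in {0,4}, choose 0; start
  pos 1: y in {0,4}, choose 4; 0->4 ok
  pos 2: x in {1,2,3,5}, choose 2; 4->2 ok
  pos 3: x in {1,2,3,5}, choose 2; 2->2 ok
  pos 4: x in {1,2,3,5}, choose 1; 2->1 ok
  pos 5: y in {0,4}, choose 4; 1->4 ok
  pos 6: x in {1,2,3,5}, choose 2; 4->2 ok
  pos 7: x in {1,2,3,5}, choose 1; 2->1 ok
  pos 8: y in {0,4}, choose 4; 1->4 ok
  pos 9: x in {1,2,3,5}, choose 1; 4->1 ok
  pos 10: x in {1,2,3,5}, choose 2; 1->2 ok
  pos 11: x in {1,2,3,5}, choose 5; 2->5 ok
  pos 12: y in {0,4}, choose 4; 5->4 ok
  pos 13: x in {1,2,3,5}, choose 5; 4->5 ok
  pos 14: y in {0,4}, choose 4; 5->4 ok
  pos 15: x in {1,2,3,5}, choose 3; 4->3 ok
  pos 16: x in {1,2,3,5}, choose 3; 3->3 ok
  pos 17: y in {0,4}, choose 0; 3->0 ok
  pos 18: x in {1,2,3,5}, choose 5; 0->5 ok
  pos 19: x in {1,2,3,5}, choose 3; 5->3 ok
  pos 20: y in {0,4}, choose 0; 3->0 ok
  pos 21: x in {1,2,3,5}, choose 2; 0->2 ok
  pos 22: x in {1,2,3,5}, choose 5; 2->5 ok
  pos 23: x in {1,2,3,5}, choose 5; 5->5 ok
  pos 24: y in {0,4}, choose 0; 5->0 ok
  pos 25: y in {0,4}, choose 4; 0->4 ok
  pos 26: x in {1,2,3,5}, choose 1; 4->1 ok

0,4,2,2,1,4,2,1,4,1,2,5,4,5,4,3,3,0,5,3,0,2,5,5,0,4,1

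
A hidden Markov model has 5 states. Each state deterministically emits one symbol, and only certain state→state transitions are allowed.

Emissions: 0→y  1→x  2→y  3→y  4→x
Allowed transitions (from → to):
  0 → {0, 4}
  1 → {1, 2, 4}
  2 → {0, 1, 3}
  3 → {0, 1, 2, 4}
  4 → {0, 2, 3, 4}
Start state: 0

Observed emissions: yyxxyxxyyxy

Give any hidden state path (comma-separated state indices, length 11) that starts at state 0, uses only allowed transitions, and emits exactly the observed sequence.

0,0,4,4,2,1,4,0,0,4,2

  pos 0: y in {0,2,3}, choose 0; start
  pos 1: y in {0,2,3}, choose 0; 0->0 ok
  pos 2: x in {1,4}, choose 4; 0->4 ok
  pos 3: x in {1,4}, choose 4; 4->4 ok
  pos 4: y in {0,2,3}, choose 2; 4->2 ok
  pos 5: x in {1,4}, choose 1; 2->1 ok
  pos 6: x in {1,4}, choose 4; 1->4 ok
  pos 7: y in {0,2,3}, choose 0; 4->0 ok
  pos 8: y in {0,2,3}, choose 0; 0->0 ok
  pos 9: x in {1,4}, choose 4; 0->4 ok
  pos 10: y in {0,2,3}, choose 2; 4->2 ok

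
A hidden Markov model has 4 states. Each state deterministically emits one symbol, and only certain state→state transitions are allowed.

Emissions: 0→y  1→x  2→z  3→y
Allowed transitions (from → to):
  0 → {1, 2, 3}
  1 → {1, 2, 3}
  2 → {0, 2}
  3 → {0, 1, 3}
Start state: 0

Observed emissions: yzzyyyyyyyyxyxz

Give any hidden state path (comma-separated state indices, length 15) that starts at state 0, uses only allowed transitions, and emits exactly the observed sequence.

0,2,2,0,3,0,3,3,3,3,3,1,3,1,2

  [0] y  {0,3}  => 0  start
  [1] z  {2}  => 2  0->2 ok
  [2] z  {2}  => 2  2->2 ok
  [3] y  {0,3}  => 0  2->0 ok
  [4] y  {0,3}  => 3  0->3 ok
  [5] y  {0,3}  => 0  3->0 ok
  [6] y  {0,3}  => 3  0->3 ok
  [7] y  {0,3}  => 3  3->3 ok
  [8] y  {0,3}  => 3  3->3 ok
  [9] y  {0,3}  => 3  3->3 ok
  [10] y  {0,3}  => 3  3->3 ok
  [11] x  {1}  => 1  3->1 ok
  [12] y  {0,3}  => 3  1->3 ok
  [13] x  {1}  => 1  3->1 ok
  [14] z  {2}  => 2  1->2 ok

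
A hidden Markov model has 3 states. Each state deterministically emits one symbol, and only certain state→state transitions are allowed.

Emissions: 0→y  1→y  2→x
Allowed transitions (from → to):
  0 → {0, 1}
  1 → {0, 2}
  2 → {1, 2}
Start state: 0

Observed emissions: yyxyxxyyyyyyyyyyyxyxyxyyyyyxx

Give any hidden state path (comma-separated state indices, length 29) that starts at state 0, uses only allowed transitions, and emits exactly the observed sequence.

0,1,2,1,2,2,1,0,0,1,0,0,0,0,1,0,1,2,1,2,1,2,1,0,1,0,1,2,2

  0: obs=y cand={0,1} pick 0 [start]
  1: obs=y cand={0,1} pick 1 [0->1 ok]
  2: obs=x cand={2} pick 2 [1->2 ok]
  3: obs=y cand={0,1} pick 1 [2->1 ok]
  4: obs=x cand={2} pick 2 [1->2 ok]
  5: obs=x cand={2} pick 2 [2->2 ok]
  6: obs=y cand={0,1} pick 1 [2->1 ok]
  7: obs=y cand={0,1} pick 0 [1->0 ok]
  8: obs=y cand={0,1} pick 0 [0->0 ok]
  9: obs=y cand={0,1} pick 1 [0->1 ok]
  10: obs=y cand={0,1} pick 0 [1->0 ok]
  11: obs=y cand={0,1} pick 0 [0->0 ok]
  12: obs=y cand={0,1} pick 0 [0->0 ok]
  13: obs=y cand={0,1} pick 0 [0->0 ok]
  14: obs=y cand={0,1} pick 1 [0->1 ok]
  15: obs=y cand={0,1} pick 0 [1->0 ok]
  16: obs=y cand={0,1} pick 1 [0->1 ok]
  17: obs=x cand={2} pick 2 [1->2 ok]
  18: obs=y cand={0,1} pick 1 [2->1 ok]
  19: obs=x cand={2} pick 2 [1->2 ok]
  20: obs=y cand={0,1} pick 1 [2->1 ok]
  21: obs=x cand={2} pick 2 [1->2 ok]
  22: obs=y cand={0,1} pick 1 [2->1 ok]
  23: obs=y cand={0,1} pick 0 [1->0 ok]
  24: obs=y cand={0,1} pick 1 [0->1 ok]
  25: obs=y cand={0,1} pick 0 [1->0 ok]
  26: obs=y cand={0,1} pick 1 [0->1 ok]
  27: obs=x cand={2} pick 2 [1->2 ok]
  28: obs=x cand={2} pick 2 [2->2 ok]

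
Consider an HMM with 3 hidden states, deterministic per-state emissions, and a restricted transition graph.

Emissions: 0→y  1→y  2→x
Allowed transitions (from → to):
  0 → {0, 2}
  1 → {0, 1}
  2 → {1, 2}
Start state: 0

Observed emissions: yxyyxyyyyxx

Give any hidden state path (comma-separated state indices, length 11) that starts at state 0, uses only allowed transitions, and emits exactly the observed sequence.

  0: obs=y cand={0,1} pick 0 [start]
  1: obs=x cand={2} pick 2 [0->2 ok]
  2: obs=y cand={0,1} pick 1 [2->1 ok]
  3: obs=y cand={0,1} pick 0 [1->0 ok]
  4: obs=x cand={2} pick 2 [0->2 ok]
  5: obs=y cand={0,1} pick 1 [2->1 ok]
  6: obs=y cand={0,1} pick 1 [1->1 ok]
  7: obs=y cand={0,1} pick 1 [1->1 ok]
  8: obs=y cand={0,1} pick 0 [1->0 ok]
  9: obs=x cand={2} pick 2 [0->2 ok]
  10: obs=x cand={2} pick 2 [2->2 ok]

0,2,1,0,2,1,1,1,0,2,2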